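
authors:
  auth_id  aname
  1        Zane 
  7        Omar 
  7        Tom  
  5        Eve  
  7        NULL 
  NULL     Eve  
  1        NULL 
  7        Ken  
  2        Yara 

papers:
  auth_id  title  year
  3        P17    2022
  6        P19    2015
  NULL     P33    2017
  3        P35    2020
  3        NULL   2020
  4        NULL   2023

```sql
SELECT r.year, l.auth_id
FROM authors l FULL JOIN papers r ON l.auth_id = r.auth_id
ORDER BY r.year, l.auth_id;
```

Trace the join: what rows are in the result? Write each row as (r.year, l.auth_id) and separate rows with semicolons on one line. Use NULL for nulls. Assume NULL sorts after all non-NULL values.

FULL OUTER JOIN keeps every row from both sides; unmatched rows get NULL for the other side's columns.
Matching on l.auth_id = r.auth_id. A NULL in a compared column never satisfies the condition.
Matched pairs: 0; unmatched l rows kept: 9; unmatched r rows kept: 6.

(2015, NULL); (2017, NULL); (2020, NULL); (2020, NULL); (2022, NULL); (2023, NULL); (NULL, 1); (NULL, 1); (NULL, 2); (NULL, 5); (NULL, 7); (NULL, 7); (NULL, 7); (NULL, 7); (NULL, NULL)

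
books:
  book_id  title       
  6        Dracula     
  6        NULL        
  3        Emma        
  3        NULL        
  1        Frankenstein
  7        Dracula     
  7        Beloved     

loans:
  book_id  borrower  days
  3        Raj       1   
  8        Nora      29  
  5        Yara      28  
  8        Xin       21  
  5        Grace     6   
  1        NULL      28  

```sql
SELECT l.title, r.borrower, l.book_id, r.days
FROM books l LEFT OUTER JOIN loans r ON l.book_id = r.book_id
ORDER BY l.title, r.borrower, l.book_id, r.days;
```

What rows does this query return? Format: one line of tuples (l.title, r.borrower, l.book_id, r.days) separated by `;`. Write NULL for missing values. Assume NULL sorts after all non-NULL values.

LEFT JOIN keeps every row from `books`; unmatched rows get NULL for `loans`'s columns.
Matching on l.book_id = r.book_id.
Matched pairs: 3; unmatched l rows kept: 4.

(Beloved, NULL, 7, NULL); (Dracula, NULL, 6, NULL); (Dracula, NULL, 7, NULL); (Emma, Raj, 3, 1); (Frankenstein, NULL, 1, 28); (NULL, Raj, 3, 1); (NULL, NULL, 6, NULL)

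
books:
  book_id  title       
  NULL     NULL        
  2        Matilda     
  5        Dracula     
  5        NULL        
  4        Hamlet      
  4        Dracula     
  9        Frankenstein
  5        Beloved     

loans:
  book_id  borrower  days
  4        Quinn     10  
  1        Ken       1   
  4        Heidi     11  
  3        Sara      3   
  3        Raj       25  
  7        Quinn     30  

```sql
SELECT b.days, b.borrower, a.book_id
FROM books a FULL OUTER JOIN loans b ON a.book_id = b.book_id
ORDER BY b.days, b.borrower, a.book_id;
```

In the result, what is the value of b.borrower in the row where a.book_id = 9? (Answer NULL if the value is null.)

NULL

FULL OUTER JOIN keeps every row from both sides; unmatched rows get NULL for the other side's columns.
Matching on a.book_id = b.book_id. A NULL in a compared column never satisfies the condition.
- a[0] book_id=NULL → no match; kept with NULLs on the b side.
- a[1] book_id=2 → no match; kept with NULLs on the b side.
- a[2] book_id=5 → no match; kept with NULLs on the b side.
- a[3] book_id=5 → no match; kept with NULLs on the b side.
- a[4] book_id=4 → 2 match(es) in b → 2 row(s).
- a[5] book_id=4 → 2 match(es) in b → 2 row(s).
- a[6] book_id=9 → no match; kept with NULLs on the b side.
- a[7] book_id=5 → no match; kept with NULLs on the b side.
- 4 b row(s) had no a match → kept, a columns NULL.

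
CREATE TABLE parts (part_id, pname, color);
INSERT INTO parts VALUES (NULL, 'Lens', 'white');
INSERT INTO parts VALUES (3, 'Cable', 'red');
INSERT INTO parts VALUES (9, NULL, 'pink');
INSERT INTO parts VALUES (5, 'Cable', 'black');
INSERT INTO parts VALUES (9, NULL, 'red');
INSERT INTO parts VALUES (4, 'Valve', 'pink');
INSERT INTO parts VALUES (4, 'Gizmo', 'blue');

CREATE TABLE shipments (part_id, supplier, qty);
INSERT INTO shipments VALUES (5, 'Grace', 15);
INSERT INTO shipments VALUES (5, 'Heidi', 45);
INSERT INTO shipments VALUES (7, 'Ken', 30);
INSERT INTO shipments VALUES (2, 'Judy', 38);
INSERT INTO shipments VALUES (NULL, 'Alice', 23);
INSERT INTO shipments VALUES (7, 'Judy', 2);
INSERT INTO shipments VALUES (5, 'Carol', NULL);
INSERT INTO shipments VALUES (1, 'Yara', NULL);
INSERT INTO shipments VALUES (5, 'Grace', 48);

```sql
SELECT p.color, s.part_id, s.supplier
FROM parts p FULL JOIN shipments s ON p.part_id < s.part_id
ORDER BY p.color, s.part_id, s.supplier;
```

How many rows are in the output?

FULL OUTER JOIN keeps every row from both sides; unmatched rows get NULL for the other side's columns.
Matching on p.part_id < s.part_id. A NULL in a compared column never satisfies the condition.
- p (part_id=NULL) has no partner → padded with NULL.
- p (part_id=3) pairs with 6 row(s) of s.
- p (part_id=9) has no partner → padded with NULL.
- p (part_id=5) pairs with 2 row(s) of s.
- p (part_id=9) has no partner → padded with NULL.
- p (part_id=4) pairs with 6 row(s) of s.
- p (part_id=4) pairs with 6 row(s) of s.
- 3 row(s) from s found no p partner → padded with NULL.
Total: 20 matched + 6 padded = 26 rows.

26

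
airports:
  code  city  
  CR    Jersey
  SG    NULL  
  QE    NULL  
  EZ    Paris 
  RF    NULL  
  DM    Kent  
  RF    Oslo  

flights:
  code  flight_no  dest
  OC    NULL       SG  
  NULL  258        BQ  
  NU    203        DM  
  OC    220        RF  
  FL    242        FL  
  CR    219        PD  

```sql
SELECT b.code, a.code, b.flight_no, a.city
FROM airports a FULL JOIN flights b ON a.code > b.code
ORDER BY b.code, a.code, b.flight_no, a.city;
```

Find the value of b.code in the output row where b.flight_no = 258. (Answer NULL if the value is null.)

FULL OUTER JOIN keeps every row from both sides; unmatched rows get NULL for the other side's columns.
Matching on a.code > b.code. A NULL in a compared column never satisfies the condition.
- a row (code=CR): no match → kept, b columns NULL.
- a row (code=SG): matches 5 b row(s) → 5 output row(s).
- a row (code=QE): matches 5 b row(s) → 5 output row(s).
- a row (code=EZ): matches 1 b row(s) → 1 output row(s).
- a row (code=RF): matches 5 b row(s) → 5 output row(s).
- a row (code=DM): matches 1 b row(s) → 1 output row(s).
- a row (code=RF): matches 5 b row(s) → 5 output row(s).
- plus 1 unmatched b row(s), each kept with NULL a columns.

NULL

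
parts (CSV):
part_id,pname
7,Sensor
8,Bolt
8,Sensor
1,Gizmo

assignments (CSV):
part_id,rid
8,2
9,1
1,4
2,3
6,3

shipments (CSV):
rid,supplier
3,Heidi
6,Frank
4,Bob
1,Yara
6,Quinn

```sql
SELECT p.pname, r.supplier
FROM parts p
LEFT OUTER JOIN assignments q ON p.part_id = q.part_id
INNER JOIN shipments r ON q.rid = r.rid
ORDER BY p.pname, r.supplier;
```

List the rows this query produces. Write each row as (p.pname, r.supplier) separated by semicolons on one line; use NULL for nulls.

(Gizmo, Bob)

Joins associate left-to-right: parts LEFT JOIN assignments on part_id gives 4 intermediate row(s).
Then INNER JOIN `shipments r` on rid: keep only rows whose q.rid appears in r.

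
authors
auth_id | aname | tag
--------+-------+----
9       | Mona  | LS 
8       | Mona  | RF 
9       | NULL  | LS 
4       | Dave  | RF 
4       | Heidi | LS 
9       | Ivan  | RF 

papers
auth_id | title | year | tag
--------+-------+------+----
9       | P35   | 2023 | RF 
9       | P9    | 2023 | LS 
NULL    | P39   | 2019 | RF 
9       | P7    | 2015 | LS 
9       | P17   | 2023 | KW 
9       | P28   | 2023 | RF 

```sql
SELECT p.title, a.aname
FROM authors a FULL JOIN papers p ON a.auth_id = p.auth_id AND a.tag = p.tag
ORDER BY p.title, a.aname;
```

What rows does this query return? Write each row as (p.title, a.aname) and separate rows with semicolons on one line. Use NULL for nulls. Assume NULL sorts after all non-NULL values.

FULL OUTER JOIN keeps every row from both sides; unmatched rows get NULL for the other side's columns.
Matching on a.auth_id = p.auth_id AND a.tag = p.tag. A NULL in a compared column never satisfies the condition.
Matched pairs: 6; unmatched a rows kept: 3; unmatched p rows kept: 2.

(P17, NULL); (P28, Ivan); (P35, Ivan); (P39, NULL); (P7, Mona); (P7, NULL); (P9, Mona); (P9, NULL); (NULL, Dave); (NULL, Heidi); (NULL, Mona)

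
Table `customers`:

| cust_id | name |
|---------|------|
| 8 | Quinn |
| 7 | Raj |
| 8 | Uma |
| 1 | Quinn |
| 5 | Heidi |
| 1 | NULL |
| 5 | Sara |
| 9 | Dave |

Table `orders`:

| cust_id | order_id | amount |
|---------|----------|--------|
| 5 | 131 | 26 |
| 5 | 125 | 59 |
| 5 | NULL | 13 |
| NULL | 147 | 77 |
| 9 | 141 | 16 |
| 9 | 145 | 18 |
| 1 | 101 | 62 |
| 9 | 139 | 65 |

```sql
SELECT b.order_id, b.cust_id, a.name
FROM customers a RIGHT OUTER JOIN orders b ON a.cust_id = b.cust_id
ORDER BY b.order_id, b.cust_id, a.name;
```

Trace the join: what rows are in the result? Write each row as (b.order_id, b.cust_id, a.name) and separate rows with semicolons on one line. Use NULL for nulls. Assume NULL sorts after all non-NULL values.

(101, 1, Quinn); (101, 1, NULL); (125, 5, Heidi); (125, 5, Sara); (131, 5, Heidi); (131, 5, Sara); (139, 9, Dave); (141, 9, Dave); (145, 9, Dave); (147, NULL, NULL); (NULL, 5, Heidi); (NULL, 5, Sara)

RIGHT JOIN keeps every row from `orders`; unmatched rows get NULL for `customers`'s columns.
Matching on a.cust_id = b.cust_id. A NULL in a compared column never satisfies the condition.
- a (cust_id=8) has no partner in b.
- a (cust_id=7) has no partner in b.
- a (cust_id=8) has no partner in b.
- a (cust_id=1) pairs with 1 row(s) of b.
- a (cust_id=5) pairs with 3 row(s) of b.
- a (cust_id=1) pairs with 1 row(s) of b.
- a (cust_id=5) pairs with 3 row(s) of b.
- a (cust_id=9) pairs with 3 row(s) of b.
- plus 1 unmatched b row(s), each kept with NULL a columns.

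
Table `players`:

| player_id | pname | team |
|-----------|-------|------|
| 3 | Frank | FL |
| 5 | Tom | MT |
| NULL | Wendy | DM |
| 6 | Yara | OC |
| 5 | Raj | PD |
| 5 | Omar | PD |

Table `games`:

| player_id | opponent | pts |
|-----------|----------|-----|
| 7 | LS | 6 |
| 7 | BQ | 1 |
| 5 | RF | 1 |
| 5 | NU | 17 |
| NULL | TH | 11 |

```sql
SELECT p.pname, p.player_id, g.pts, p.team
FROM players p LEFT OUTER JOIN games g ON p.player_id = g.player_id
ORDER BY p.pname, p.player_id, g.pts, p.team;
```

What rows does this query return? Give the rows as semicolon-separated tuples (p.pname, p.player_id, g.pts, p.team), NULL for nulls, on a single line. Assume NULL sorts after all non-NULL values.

(Frank, 3, NULL, FL); (Omar, 5, 1, PD); (Omar, 5, 17, PD); (Raj, 5, 1, PD); (Raj, 5, 17, PD); (Tom, 5, 1, MT); (Tom, 5, 17, MT); (Wendy, NULL, NULL, DM); (Yara, 6, NULL, OC)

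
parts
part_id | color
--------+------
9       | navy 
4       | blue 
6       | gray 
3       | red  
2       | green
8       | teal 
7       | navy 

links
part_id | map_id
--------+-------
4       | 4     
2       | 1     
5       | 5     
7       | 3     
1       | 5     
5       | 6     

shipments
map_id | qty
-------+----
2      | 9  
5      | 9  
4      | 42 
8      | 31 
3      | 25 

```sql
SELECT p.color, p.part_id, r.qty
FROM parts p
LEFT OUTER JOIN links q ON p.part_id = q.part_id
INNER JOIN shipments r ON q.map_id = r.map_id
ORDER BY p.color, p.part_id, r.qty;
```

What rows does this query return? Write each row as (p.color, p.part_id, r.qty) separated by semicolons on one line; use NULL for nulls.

Joins associate left-to-right: parts LEFT JOIN links on part_id gives 7 intermediate row(s).
Then INNER JOIN `shipments r` on map_id: keep only rows whose q.map_id appears in r.

(blue, 4, 42); (navy, 7, 25)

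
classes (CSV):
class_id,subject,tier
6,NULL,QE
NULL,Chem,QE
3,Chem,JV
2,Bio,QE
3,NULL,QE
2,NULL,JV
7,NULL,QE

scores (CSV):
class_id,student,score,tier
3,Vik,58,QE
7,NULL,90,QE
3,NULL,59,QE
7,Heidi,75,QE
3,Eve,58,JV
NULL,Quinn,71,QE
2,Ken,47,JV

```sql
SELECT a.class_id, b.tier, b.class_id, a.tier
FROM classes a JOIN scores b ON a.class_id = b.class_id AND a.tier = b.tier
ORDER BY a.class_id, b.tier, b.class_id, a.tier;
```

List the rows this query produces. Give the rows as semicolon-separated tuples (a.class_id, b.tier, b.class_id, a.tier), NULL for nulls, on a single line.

(2, JV, 2, JV); (3, JV, 3, JV); (3, QE, 3, QE); (3, QE, 3, QE); (7, QE, 7, QE); (7, QE, 7, QE)

INNER JOIN keeps only pairs where the ON condition holds.
Matching on a.class_id = b.class_id AND a.tier = b.tier. A NULL in a compared column never satisfies the condition.
Matched pairs: 6.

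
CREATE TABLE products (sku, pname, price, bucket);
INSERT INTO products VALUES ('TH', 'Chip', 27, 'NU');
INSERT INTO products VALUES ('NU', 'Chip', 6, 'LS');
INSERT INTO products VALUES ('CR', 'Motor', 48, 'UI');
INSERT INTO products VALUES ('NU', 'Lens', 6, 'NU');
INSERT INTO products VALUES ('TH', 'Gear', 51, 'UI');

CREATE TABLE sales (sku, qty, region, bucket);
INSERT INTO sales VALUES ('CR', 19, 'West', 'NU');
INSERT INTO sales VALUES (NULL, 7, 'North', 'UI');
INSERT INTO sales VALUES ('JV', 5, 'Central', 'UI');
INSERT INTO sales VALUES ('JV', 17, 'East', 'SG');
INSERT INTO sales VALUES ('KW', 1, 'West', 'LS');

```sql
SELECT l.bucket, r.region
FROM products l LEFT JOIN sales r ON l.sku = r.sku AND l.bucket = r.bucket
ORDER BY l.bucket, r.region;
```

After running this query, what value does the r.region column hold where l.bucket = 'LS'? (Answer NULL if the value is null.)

LEFT JOIN keeps every row from `products`; unmatched rows get NULL for `sales`'s columns.
Matching on l.sku = r.sku AND l.bucket = r.bucket. A NULL in a compared column never satisfies the condition.
- l[0] sku=TH, bucket=NU → no match; kept with NULLs on the r side.
- l[1] sku=NU, bucket=LS → no match; kept with NULLs on the r side.
- l[2] sku=CR, bucket=UI → no match; kept with NULLs on the r side.
- l[3] sku=NU, bucket=NU → no match; kept with NULLs on the r side.
- l[4] sku=TH, bucket=UI → no match; kept with NULLs on the r side.

NULL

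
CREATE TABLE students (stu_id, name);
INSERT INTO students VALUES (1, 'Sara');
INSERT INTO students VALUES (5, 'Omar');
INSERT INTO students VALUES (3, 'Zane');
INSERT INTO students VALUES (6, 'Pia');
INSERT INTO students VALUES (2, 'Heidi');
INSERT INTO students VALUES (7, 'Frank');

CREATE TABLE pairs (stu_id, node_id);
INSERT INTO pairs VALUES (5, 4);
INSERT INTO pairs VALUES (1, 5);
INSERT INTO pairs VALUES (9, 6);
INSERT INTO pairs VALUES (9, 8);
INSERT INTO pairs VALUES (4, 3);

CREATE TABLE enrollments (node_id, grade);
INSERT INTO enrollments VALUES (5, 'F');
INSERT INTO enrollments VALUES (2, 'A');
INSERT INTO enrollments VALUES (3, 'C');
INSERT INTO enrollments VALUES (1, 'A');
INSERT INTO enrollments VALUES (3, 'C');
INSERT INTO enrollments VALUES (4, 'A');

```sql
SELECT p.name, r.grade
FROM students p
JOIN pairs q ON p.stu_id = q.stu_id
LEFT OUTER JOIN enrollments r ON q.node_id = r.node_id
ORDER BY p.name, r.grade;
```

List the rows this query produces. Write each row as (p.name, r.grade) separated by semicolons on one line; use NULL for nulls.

(Omar, A); (Sara, F)

Step 1 — p INNER JOIN q on stu_id → 2 row(s).
Then LEFT JOIN `enrollments r` on node_id: each of those 2 rows is kept; rows whose q.node_id has no match in r get NULL for r's columns.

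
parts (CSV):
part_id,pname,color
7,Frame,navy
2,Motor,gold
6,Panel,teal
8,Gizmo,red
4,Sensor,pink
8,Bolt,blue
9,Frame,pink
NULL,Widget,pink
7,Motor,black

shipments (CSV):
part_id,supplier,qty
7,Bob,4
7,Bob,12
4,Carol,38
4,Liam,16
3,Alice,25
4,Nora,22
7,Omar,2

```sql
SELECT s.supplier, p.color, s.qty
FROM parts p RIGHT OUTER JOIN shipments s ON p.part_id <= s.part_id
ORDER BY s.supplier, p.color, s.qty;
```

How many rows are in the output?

22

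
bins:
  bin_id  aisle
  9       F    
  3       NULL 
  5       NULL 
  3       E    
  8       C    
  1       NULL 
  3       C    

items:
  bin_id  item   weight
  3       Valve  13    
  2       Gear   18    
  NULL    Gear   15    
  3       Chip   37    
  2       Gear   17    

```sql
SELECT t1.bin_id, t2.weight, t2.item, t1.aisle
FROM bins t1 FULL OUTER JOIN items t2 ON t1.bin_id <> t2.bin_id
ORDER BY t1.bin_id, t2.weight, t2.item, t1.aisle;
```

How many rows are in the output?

23

FULL OUTER JOIN keeps every row from both sides; unmatched rows get NULL for the other side's columns.
Matching on t1.bin_id <> t2.bin_id. A NULL in a compared column never satisfies the condition.
Matched pairs: 22; unmatched t1 rows kept: 0; unmatched t2 rows kept: 1.
Total: 22 matched + 1 padded = 23 rows.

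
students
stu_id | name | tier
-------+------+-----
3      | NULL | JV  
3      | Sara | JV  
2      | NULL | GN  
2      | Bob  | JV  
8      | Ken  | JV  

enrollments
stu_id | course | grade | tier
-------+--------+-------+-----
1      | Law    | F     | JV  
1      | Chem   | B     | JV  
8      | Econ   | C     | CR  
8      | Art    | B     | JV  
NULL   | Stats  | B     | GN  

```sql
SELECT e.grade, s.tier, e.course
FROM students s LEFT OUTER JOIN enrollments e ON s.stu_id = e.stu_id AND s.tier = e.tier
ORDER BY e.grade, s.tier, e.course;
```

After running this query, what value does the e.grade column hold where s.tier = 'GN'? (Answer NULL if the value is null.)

NULL

LEFT JOIN keeps every row from `students`; unmatched rows get NULL for `enrollments`'s columns.
Matching on s.stu_id = e.stu_id AND s.tier = e.tier. A NULL in a compared column never satisfies the condition.
- s[0] stu_id=3, tier=JV → no match; kept with NULLs on the e side.
- s[1] stu_id=3, tier=JV → no match; kept with NULLs on the e side.
- s[2] stu_id=2, tier=GN → no match; kept with NULLs on the e side.
- s[3] stu_id=2, tier=JV → no match; kept with NULLs on the e side.
- s[4] stu_id=8, tier=JV → 1 match(es) in e → 1 row(s).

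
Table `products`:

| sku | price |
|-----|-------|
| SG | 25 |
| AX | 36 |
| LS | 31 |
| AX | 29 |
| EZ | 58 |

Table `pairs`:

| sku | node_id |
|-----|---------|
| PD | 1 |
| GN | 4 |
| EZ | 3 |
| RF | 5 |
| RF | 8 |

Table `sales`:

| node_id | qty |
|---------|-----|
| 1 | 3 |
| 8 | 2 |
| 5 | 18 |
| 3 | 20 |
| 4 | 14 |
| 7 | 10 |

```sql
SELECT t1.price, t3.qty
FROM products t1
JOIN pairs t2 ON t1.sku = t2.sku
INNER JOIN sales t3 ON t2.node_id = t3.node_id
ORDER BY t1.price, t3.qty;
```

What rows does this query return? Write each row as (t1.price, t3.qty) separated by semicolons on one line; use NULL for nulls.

(58, 20)

Step 1 — t1 INNER JOIN t2 on sku → 1 row(s).
Then INNER JOIN `sales t3` on node_id: keep only rows whose t2.node_id appears in t3.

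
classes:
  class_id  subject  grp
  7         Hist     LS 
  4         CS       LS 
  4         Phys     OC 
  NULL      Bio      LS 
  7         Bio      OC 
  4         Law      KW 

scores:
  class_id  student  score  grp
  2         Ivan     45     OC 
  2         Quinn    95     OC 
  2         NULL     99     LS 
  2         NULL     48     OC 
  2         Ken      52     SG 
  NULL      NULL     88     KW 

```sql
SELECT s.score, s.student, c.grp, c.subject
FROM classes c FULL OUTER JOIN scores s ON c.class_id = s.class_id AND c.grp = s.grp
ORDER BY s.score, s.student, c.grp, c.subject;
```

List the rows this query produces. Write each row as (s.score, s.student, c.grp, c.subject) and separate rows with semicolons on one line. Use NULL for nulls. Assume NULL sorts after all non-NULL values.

FULL OUTER JOIN keeps every row from both sides; unmatched rows get NULL for the other side's columns.
Matching on c.class_id = s.class_id AND c.grp = s.grp. A NULL in a compared column never satisfies the condition.
- c (class_id=7, grp=LS) has no partner → padded with NULL.
- c (class_id=4, grp=LS) has no partner → padded with NULL.
- c (class_id=4, grp=OC) has no partner → padded with NULL.
- c (class_id=NULL, grp=LS) has no partner → padded with NULL.
- c (class_id=7, grp=OC) has no partner → padded with NULL.
- c (class_id=4, grp=KW) has no partner → padded with NULL.
- plus 6 unmatched s row(s), each kept with NULL c columns.

(45, Ivan, NULL, NULL); (48, NULL, NULL, NULL); (52, Ken, NULL, NULL); (88, NULL, NULL, NULL); (95, Quinn, NULL, NULL); (99, NULL, NULL, NULL); (NULL, NULL, KW, Law); (NULL, NULL, LS, Bio); (NULL, NULL, LS, CS); (NULL, NULL, LS, Hist); (NULL, NULL, OC, Bio); (NULL, NULL, OC, Phys)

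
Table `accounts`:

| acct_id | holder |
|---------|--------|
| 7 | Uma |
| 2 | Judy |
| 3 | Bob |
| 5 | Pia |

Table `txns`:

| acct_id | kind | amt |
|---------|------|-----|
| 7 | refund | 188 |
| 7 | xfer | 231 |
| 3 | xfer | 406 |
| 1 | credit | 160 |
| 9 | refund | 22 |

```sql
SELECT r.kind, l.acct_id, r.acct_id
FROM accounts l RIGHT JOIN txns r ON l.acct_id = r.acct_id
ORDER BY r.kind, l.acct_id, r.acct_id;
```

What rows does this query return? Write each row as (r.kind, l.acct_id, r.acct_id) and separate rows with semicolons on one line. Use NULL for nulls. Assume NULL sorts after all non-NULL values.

RIGHT JOIN keeps every row from `txns`; unmatched rows get NULL for `accounts`'s columns.
Matching on l.acct_id = r.acct_id.
- l (acct_id=7) pairs with 2 row(s) of r.
- l (acct_id=2) has no partner in r.
- l (acct_id=3) pairs with 1 row(s) of r.
- l (acct_id=5) has no partner in r.
- 2 row(s) from r found no l partner → padded with NULL.
After projecting and ordering:
r.kind | l.acct_id | r.acct_id
credit | NULL | 1
refund | 7 | 7
refund | NULL | 9
xfer | 3 | 3
xfer | 7 | 7

(credit, NULL, 1); (refund, 7, 7); (refund, NULL, 9); (xfer, 3, 3); (xfer, 7, 7)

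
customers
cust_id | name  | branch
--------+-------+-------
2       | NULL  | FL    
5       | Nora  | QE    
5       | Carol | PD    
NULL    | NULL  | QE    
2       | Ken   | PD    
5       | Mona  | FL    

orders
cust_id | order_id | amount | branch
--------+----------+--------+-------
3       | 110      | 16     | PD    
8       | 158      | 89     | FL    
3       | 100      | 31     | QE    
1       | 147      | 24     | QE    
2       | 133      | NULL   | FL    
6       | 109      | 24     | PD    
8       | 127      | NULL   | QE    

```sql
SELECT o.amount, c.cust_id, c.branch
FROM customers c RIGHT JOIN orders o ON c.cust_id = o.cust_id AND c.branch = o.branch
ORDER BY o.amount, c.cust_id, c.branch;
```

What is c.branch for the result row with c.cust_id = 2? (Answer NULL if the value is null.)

FL

RIGHT JOIN keeps every row from `orders`; unmatched rows get NULL for `customers`'s columns.
Matching on c.cust_id = o.cust_id AND c.branch = o.branch. A NULL in a compared column never satisfies the condition.
- c[0] cust_id=2, branch=FL → 1 match(es) in o → 1 row(s).
- c[1] cust_id=5, branch=QE → no match.
- c[2] cust_id=5, branch=PD → no match.
- c[3] cust_id=NULL, branch=QE → no match.
- c[4] cust_id=2, branch=PD → no match.
- c[5] cust_id=5, branch=FL → no match.
- plus 6 unmatched o row(s), each kept with NULL c columns.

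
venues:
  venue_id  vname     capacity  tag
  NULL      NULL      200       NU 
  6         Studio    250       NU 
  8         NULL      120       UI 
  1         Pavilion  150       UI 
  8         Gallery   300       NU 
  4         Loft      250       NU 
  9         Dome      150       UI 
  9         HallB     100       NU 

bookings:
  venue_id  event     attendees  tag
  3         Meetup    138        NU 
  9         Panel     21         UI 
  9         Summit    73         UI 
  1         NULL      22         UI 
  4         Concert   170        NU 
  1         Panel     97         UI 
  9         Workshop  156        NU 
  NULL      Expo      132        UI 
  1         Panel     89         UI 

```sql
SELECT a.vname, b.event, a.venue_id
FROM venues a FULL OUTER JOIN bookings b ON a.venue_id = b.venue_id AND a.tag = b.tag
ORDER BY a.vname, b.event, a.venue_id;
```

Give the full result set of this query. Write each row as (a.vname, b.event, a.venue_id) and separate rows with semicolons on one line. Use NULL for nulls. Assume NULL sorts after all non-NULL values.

(Dome, Panel, 9); (Dome, Summit, 9); (Gallery, NULL, 8); (HallB, Workshop, 9); (Loft, Concert, 4); (Pavilion, Panel, 1); (Pavilion, Panel, 1); (Pavilion, NULL, 1); (Studio, NULL, 6); (NULL, Expo, NULL); (NULL, Meetup, NULL); (NULL, NULL, 8); (NULL, NULL, NULL)

FULL OUTER JOIN keeps every row from both sides; unmatched rows get NULL for the other side's columns.
Matching on a.venue_id = b.venue_id AND a.tag = b.tag. A NULL in a compared column never satisfies the condition.
Matched pairs: 7; unmatched a rows kept: 4; unmatched b rows kept: 2.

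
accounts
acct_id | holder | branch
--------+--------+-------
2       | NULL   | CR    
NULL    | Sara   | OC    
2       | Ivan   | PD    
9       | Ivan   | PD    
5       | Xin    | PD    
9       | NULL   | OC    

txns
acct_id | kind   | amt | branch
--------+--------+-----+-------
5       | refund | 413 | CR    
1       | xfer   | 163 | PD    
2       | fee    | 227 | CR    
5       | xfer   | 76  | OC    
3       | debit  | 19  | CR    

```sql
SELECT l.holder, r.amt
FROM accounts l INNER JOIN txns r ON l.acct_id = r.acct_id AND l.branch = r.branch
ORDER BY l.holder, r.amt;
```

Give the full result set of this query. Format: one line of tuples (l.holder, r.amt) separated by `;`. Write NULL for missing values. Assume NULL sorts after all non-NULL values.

INNER JOIN keeps only pairs where the ON condition holds.
Matching on l.acct_id = r.acct_id AND l.branch = r.branch. A NULL in a compared column never satisfies the condition.
- l (acct_id=2, branch=CR) pairs with 1 row(s) of r.
- l (acct_id=NULL, branch=OC) has no partner → excluded.
- l (acct_id=2, branch=PD) has no partner → excluded.
- l (acct_id=9, branch=PD) has no partner → excluded.
- l (acct_id=5, branch=PD) has no partner → excluded.
- l (acct_id=9, branch=OC) has no partner → excluded.
After projecting and ordering:
l.holder | r.amt
NULL | 227

(NULL, 227)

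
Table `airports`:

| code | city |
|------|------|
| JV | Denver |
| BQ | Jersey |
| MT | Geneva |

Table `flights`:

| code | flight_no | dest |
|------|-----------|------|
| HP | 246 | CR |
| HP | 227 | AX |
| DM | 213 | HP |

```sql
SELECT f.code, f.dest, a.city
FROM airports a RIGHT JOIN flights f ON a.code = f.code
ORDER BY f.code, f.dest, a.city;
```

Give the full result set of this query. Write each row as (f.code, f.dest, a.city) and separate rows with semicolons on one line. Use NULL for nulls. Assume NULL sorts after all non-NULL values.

(DM, HP, NULL); (HP, AX, NULL); (HP, CR, NULL)

RIGHT JOIN keeps every row from `flights`; unmatched rows get NULL for `airports`'s columns.
Matching on a.code = f.code.
Matched pairs: 0; unmatched f rows kept: 3.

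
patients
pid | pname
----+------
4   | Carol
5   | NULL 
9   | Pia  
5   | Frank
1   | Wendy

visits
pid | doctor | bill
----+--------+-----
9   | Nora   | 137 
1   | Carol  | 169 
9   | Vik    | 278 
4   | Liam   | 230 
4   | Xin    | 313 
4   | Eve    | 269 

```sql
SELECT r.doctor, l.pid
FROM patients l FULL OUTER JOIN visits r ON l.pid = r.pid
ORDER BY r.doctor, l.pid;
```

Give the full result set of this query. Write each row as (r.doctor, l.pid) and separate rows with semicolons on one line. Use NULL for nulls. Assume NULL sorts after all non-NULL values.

FULL OUTER JOIN keeps every row from both sides; unmatched rows get NULL for the other side's columns.
Matching on l.pid = r.pid.
Matched pairs: 6; unmatched l rows kept: 2; unmatched r rows kept: 0.

(Carol, 1); (Eve, 4); (Liam, 4); (Nora, 9); (Vik, 9); (Xin, 4); (NULL, 5); (NULL, 5)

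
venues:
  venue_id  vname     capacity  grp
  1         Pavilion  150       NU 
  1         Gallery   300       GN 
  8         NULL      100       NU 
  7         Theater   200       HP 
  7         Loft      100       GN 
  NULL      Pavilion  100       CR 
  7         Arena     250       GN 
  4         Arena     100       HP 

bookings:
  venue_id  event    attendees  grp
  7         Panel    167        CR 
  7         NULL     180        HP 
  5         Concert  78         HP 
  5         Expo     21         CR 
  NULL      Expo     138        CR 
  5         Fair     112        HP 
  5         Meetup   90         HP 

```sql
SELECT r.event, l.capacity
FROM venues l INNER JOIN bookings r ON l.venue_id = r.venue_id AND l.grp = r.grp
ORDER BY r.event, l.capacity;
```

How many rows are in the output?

1

INNER JOIN keeps only pairs where the ON condition holds.
Matching on l.venue_id = r.venue_id AND l.grp = r.grp. A NULL in a compared column never satisfies the condition.
- l[0] venue_id=1, grp=NU → no match; dropped.
- l[1] venue_id=1, grp=GN → no match; dropped.
- l[2] venue_id=8, grp=NU → no match; dropped.
- l[3] venue_id=7, grp=HP → 1 match(es) in r → 1 row(s).
- l[4] venue_id=7, grp=GN → no match; dropped.
- l[5] venue_id=NULL, grp=CR → no match; dropped.
- l[6] venue_id=7, grp=GN → no match; dropped.
- l[7] venue_id=4, grp=HP → no match; dropped.
Total: 1 rows.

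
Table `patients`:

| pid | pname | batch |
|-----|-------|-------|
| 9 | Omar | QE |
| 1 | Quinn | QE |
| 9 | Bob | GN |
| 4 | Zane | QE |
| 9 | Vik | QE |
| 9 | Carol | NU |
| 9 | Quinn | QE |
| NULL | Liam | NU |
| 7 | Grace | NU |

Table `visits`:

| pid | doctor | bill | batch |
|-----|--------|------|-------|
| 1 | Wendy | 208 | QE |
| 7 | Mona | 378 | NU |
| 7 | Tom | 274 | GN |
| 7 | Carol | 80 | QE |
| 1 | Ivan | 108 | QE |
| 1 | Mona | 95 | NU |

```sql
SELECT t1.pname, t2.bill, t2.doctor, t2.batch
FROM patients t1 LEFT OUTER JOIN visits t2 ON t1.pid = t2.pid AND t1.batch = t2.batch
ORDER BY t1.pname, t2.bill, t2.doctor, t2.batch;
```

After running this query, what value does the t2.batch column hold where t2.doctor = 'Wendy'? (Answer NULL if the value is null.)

QE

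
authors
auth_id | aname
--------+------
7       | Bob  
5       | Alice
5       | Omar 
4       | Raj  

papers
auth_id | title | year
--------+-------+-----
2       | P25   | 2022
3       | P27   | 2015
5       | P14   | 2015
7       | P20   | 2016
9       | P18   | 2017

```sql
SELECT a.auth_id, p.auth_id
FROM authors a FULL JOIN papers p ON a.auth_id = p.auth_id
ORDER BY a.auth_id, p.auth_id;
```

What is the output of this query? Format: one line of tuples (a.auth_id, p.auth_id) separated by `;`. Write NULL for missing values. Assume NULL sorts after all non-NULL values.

FULL OUTER JOIN keeps every row from both sides; unmatched rows get NULL for the other side's columns.
Matching on a.auth_id = p.auth_id.
Matched pairs: 3; unmatched a rows kept: 1; unmatched p rows kept: 3.

(4, NULL); (5, 5); (5, 5); (7, 7); (NULL, 2); (NULL, 3); (NULL, 9)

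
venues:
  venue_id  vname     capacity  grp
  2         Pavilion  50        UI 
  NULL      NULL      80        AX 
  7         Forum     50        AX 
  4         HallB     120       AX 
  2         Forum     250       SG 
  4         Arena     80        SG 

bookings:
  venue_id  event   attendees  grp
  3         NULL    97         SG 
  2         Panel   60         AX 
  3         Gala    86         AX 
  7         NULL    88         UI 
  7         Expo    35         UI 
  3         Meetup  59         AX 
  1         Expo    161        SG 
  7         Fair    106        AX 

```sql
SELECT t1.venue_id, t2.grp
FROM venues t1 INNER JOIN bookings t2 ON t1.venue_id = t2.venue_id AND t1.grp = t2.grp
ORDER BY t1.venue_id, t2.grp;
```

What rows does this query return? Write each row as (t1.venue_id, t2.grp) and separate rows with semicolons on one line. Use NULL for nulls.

(7, AX)

INNER JOIN keeps only pairs where the ON condition holds.
Matching on t1.venue_id = t2.venue_id AND t1.grp = t2.grp. A NULL in a compared column never satisfies the condition.
- t1 row (venue_id=2, grp=UI): no match → dropped.
- t1 row (venue_id=NULL, grp=AX): no match → dropped.
- t1 row (venue_id=7, grp=AX): matches 1 t2 row(s) → 1 output row(s).
- t1 row (venue_id=4, grp=AX): no match → dropped.
- t1 row (venue_id=2, grp=SG): no match → dropped.
- t1 row (venue_id=4, grp=SG): no match → dropped.
After projecting and ordering:
t1.venue_id | t2.grp
7 | AX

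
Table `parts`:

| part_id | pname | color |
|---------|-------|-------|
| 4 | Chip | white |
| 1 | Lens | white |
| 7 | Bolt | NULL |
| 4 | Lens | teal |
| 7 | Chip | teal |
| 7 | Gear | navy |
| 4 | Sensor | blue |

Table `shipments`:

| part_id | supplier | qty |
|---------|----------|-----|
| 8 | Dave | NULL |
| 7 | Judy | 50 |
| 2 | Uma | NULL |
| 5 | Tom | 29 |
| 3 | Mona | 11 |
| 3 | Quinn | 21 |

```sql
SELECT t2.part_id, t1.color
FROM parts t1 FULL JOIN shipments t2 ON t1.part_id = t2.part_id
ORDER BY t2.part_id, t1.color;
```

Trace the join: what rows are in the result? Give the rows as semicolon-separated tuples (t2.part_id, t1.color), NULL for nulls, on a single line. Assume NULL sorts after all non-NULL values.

(2, NULL); (3, NULL); (3, NULL); (5, NULL); (7, navy); (7, teal); (7, NULL); (8, NULL); (NULL, blue); (NULL, teal); (NULL, white); (NULL, white)

FULL OUTER JOIN keeps every row from both sides; unmatched rows get NULL for the other side's columns.
Matching on t1.part_id = t2.part_id.
- t1[0] part_id=4 → no match; kept with NULLs on the t2 side.
- t1[1] part_id=1 → no match; kept with NULLs on the t2 side.
- t1[2] part_id=7 → 1 match(es) in t2 → 1 row(s).
- t1[3] part_id=4 → no match; kept with NULLs on the t2 side.
- t1[4] part_id=7 → 1 match(es) in t2 → 1 row(s).
- t1[5] part_id=7 → 1 match(es) in t2 → 1 row(s).
- t1[6] part_id=4 → no match; kept with NULLs on the t2 side.
- 5 t2 row(s) had no t1 match → kept, t1 columns NULL.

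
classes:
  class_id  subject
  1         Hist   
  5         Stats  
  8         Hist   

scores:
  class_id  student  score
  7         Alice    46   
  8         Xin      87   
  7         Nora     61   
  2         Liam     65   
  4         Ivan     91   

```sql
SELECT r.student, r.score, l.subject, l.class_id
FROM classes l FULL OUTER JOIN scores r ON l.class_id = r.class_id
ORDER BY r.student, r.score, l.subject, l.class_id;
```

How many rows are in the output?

7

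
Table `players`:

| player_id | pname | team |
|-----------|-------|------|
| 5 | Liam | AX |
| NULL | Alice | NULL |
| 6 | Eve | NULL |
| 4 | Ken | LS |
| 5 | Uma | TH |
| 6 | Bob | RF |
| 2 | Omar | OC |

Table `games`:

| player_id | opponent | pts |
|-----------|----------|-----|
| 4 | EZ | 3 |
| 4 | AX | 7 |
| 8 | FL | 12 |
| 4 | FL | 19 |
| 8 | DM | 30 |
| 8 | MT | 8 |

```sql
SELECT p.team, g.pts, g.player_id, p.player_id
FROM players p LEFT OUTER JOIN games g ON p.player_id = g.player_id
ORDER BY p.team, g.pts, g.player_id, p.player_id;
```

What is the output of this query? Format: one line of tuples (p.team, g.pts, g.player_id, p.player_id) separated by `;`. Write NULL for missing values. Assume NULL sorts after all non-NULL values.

LEFT JOIN keeps every row from `players`; unmatched rows get NULL for `games`'s columns.
Matching on p.player_id = g.player_id. A NULL in a compared column never satisfies the condition.
- player_id=5: no g row matches, row kept with g columns NULL.
- player_id=NULL: no g row matches, row kept with g columns NULL.
- player_id=6: no g row matches, row kept with g columns NULL.
- player_id=4: 3 matching g row(s), so 3 row(s) emitted.
- player_id=5: no g row matches, row kept with g columns NULL.
- player_id=6: no g row matches, row kept with g columns NULL.
- player_id=2: no g row matches, row kept with g columns NULL.
After projecting and ordering:
p.team | g.pts | g.player_id | p.player_id
AX | NULL | NULL | 5
LS | 3 | 4 | 4
LS | 7 | 4 | 4
LS | 19 | 4 | 4
OC | NULL | NULL | 2
RF | NULL | NULL | 6
TH | NULL | NULL | 5
NULL | NULL | NULL | 6
NULL | NULL | NULL | NULL

(AX, NULL, NULL, 5); (LS, 3, 4, 4); (LS, 7, 4, 4); (LS, 19, 4, 4); (OC, NULL, NULL, 2); (RF, NULL, NULL, 6); (TH, NULL, NULL, 5); (NULL, NULL, NULL, 6); (NULL, NULL, NULL, NULL)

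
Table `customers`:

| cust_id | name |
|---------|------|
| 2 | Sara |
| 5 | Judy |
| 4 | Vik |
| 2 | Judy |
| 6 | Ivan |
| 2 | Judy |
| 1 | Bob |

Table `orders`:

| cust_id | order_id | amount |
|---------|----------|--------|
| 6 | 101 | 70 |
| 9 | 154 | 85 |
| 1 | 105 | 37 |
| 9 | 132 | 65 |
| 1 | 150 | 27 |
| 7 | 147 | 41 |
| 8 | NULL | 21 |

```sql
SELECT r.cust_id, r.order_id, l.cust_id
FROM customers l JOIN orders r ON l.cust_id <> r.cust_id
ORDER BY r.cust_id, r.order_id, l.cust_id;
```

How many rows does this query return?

INNER JOIN keeps only pairs where the ON condition holds.
Matching on l.cust_id <> r.cust_id.
- l row (cust_id=2): matches 7 r row(s) → 7 output row(s).
- l row (cust_id=5): matches 7 r row(s) → 7 output row(s).
- l row (cust_id=4): matches 7 r row(s) → 7 output row(s).
- l row (cust_id=2): matches 7 r row(s) → 7 output row(s).
- l row (cust_id=6): matches 6 r row(s) → 6 output row(s).
- l row (cust_id=2): matches 7 r row(s) → 7 output row(s).
- l row (cust_id=1): matches 5 r row(s) → 5 output row(s).
Total: 46 rows.

46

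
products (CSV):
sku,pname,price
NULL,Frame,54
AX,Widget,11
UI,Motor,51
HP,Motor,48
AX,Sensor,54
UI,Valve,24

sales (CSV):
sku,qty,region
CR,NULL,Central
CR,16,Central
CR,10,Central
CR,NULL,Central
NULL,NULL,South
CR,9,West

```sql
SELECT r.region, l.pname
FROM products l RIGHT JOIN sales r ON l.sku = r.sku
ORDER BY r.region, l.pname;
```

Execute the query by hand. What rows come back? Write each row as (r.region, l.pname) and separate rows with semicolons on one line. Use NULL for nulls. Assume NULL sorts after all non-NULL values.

(Central, NULL); (Central, NULL); (Central, NULL); (Central, NULL); (South, NULL); (West, NULL)

RIGHT JOIN keeps every row from `sales`; unmatched rows get NULL for `products`'s columns.
Matching on l.sku = r.sku. A NULL in a compared column never satisfies the condition.
- sku=NULL: no matching r row.
- sku=AX: no matching r row.
- sku=UI: no matching r row.
- sku=HP: no matching r row.
- sku=AX: no matching r row.
- sku=UI: no matching r row.
- 6 r row(s) had no l match → kept, l columns NULL.
After projecting and ordering:
r.region | l.pname
Central | NULL
Central | NULL
Central | NULL
Central | NULL
South | NULL
West | NULL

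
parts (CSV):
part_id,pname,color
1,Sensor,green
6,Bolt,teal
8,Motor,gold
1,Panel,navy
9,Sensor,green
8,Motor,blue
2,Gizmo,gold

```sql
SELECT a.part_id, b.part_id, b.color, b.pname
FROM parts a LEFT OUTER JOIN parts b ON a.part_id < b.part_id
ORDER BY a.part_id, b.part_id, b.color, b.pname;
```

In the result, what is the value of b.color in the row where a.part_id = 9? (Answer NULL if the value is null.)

LEFT JOIN keeps every row from `parts a`; unmatched rows get NULL for `parts b`'s columns.
Matching on a.part_id < b.part_id.
Matched pairs: 19; unmatched a rows kept: 1.

NULL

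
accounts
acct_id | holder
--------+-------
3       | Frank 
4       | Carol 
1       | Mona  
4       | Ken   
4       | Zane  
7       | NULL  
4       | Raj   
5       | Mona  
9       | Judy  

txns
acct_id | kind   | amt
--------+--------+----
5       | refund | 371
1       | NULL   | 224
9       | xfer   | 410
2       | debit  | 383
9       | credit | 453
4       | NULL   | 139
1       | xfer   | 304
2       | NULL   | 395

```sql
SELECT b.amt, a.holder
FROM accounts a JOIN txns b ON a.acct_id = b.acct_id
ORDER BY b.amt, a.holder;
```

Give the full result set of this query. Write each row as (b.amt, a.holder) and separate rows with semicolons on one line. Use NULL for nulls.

INNER JOIN keeps only pairs where the ON condition holds.
Matching on a.acct_id = b.acct_id.
Matched pairs: 9.

(139, Carol); (139, Ken); (139, Raj); (139, Zane); (224, Mona); (304, Mona); (371, Mona); (410, Judy); (453, Judy)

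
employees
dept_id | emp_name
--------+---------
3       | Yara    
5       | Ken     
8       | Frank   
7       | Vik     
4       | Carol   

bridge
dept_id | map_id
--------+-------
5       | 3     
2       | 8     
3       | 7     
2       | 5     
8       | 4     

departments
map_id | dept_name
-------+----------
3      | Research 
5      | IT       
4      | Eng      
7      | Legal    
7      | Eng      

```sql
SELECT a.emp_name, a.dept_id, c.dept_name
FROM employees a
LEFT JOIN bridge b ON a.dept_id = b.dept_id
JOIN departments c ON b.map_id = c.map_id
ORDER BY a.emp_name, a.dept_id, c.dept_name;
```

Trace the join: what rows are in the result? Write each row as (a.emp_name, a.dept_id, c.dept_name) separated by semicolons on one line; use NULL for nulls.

(Frank, 8, Eng); (Ken, 5, Research); (Yara, 3, Eng); (Yara, 3, Legal)

Evaluate left to right. First `employees a LEFT JOIN bridge b` on dept_id: 5 row(s).
Then INNER JOIN `departments c` on map_id: keep only rows whose b.map_id appears in c.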